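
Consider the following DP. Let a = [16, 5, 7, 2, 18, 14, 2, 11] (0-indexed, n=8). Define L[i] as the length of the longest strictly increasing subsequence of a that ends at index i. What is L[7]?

3

   i    0    1    2    3    4    5    6    7
a[i]   16    5    7    2   18   14    2   11
L[i]    1    1    2    1    3    3    1    3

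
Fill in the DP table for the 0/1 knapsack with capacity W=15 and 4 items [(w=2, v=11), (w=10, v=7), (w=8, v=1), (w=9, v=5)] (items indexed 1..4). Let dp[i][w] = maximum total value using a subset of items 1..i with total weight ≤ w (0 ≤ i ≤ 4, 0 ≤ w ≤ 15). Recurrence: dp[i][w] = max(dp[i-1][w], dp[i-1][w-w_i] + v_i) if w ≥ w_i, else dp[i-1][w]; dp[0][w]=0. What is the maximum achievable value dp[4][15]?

i\w   0   1   2   3   4   5   6   7   8   9  10  11  12  13  14  15
  0   0   0   0   0   0   0   0   0   0   0   0   0   0   0   0   0
  1   0   0  11  11  11  11  11  11  11  11  11  11  11  11  11  11
  2   0   0  11  11  11  11  11  11  11  11  11  11  18  18  18  18
  3   0   0  11  11  11  11  11  11  11  11  12  12  18  18  18  18
  4   0   0  11  11  11  11  11  11  11  11  12  16  18  18  18  18

18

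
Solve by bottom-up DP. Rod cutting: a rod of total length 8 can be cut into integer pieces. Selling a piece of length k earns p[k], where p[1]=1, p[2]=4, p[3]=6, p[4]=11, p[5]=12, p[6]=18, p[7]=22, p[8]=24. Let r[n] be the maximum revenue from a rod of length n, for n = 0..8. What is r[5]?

   n    0    1    2    3    4    5    6    7    8
r[n]    0    1    4    6   11   12   18   22   24

12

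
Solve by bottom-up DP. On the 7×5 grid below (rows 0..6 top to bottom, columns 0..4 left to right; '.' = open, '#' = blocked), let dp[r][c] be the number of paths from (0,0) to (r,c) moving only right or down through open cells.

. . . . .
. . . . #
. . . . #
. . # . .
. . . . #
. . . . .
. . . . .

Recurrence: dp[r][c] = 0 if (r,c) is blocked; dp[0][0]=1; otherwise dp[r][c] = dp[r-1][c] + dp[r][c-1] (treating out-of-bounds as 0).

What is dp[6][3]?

44

r\c   0   1   2   3   4
  0   1   1   1   1   1
  1   1   2   3   4   0
  2   1   3   6  10   0
  3   1   4   0  10  10
  4   1   5   5  15   0
  5   1   6  11  26  26
  6   1   7  18  44  70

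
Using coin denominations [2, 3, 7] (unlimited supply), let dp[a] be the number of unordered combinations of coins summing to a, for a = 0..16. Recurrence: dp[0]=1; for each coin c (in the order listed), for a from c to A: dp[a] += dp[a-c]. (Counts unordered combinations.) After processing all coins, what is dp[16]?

after  coin     0     1     2     3     4     5     6     7     8     9    10    11    12    13    14    15    16
          2     1     0     1     0     1     0     1     0     1     0     1     0     1     0     1     0     1
          3     1     0     1     1     1     1     2     1     2     2     2     2     3     2     3     3     3
          7     1     0     1     1     1     1     2     2     2     3     3     3     4     4     5     5     6

6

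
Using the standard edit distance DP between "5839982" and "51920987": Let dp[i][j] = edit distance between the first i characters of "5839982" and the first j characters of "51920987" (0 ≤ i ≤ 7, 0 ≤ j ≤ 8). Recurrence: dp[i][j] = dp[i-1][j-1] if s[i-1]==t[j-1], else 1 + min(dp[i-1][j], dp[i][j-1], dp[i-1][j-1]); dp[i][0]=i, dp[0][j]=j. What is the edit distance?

5

   ''  5  1  9  2  0  9  8  7
''  0  1  2  3  4  5  6  7  8
 5  1  0  1  2  3  4  5  6  7
 8  2  1  1  2  3  4  5  5  6
 3  3  2  2  2  3  4  5  6  6
 9  4  3  3  2  3  4  4  5  6
 9  5  4  4  3  3  4  4  5  6
 8  6  5  5  4  4  4  5  4  5
 2  7  6  6  5  4  5  5  5  5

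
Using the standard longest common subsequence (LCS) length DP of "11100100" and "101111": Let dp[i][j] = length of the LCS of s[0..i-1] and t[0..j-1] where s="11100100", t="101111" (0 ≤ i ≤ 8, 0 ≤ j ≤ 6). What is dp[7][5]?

   ''  1  0  1  1  1  1
''  0  0  0  0  0  0  0
 1  0  1  1  1  1  1  1
 1  0  1  1  2  2  2  2
 1  0  1  1  2  3  3  3
 0  0  1  2  2  3  3  3
 0  0  1  2  2  3  3  3
 1  0  1  2  3  3  4  4
 0  0  1  2  3  3  4  4
 0  0  1  2  3  3  4  4

4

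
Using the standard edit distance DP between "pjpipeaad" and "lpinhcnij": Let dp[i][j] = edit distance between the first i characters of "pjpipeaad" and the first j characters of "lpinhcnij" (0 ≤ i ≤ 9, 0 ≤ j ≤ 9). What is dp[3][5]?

   ''  l  p  i  n  h  c  n  i  j
''  0  1  2  3  4  5  6  7  8  9
 p  1  1  1  2  3  4  5  6  7  8
 j  2  2  2  2  3  4  5  6  7  7
 p  3  3  2  3  3  4  5  6  7  8
 i  4  4  3  2  3  4  5  6  6  7
 p  5  5  4  3  3  4  5  6  7  7
 e  6  6  5  4  4  4  5  6  7  8
 a  7  7  6  5  5  5  5  6  7  8
 a  8  8  7  6  6  6  6  6  7  8
 d  9  9  8  7  7  7  7  7  7  8

4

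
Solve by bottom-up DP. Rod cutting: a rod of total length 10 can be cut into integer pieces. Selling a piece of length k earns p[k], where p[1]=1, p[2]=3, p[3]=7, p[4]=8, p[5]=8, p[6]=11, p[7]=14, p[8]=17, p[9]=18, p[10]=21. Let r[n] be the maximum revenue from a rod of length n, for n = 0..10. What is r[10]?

22

   n    0    1    2    3    4    5    6    7    8    9   10
r[n]    0    1    3    7    8   10   14   15   17   21   22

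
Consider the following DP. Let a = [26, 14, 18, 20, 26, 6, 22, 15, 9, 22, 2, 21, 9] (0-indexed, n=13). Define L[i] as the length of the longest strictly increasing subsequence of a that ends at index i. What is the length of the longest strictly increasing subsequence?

4

   i    0    1    2    3    4    5    6    7    8    9   10   11   12
a[i]   26   14   18   20   26    6   22   15    9   22    2   21    9
L[i]    1    1    2    3    4    1    4    2    2    4    1    4    2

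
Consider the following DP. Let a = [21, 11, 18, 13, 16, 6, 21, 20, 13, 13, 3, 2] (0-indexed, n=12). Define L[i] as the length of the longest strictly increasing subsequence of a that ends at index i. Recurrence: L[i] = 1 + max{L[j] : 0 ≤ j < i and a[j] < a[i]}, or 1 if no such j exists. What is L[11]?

1

   i    0    1    2    3    4    5    6    7    8    9   10   11
a[i]   21   11   18   13   16    6   21   20   13   13    3    2
L[i]    1    1    2    2    3    1    4    4    2    2    1    1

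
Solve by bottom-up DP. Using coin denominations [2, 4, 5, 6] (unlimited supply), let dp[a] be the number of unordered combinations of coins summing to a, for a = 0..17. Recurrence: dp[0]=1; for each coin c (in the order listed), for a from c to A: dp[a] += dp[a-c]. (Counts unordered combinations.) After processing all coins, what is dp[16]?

after  coin     0     1     2     3     4     5     6     7     8     9    10    11    12    13    14    15    16    17
          2     1     0     1     0     1     0     1     0     1     0     1     0     1     0     1     0     1     0
          4     1     0     1     0     2     0     2     0     3     0     3     0     4     0     4     0     5     0
          5     1     0     1     0     2     1     2     1     3     2     4     2     5     3     6     4     7     5
          6     1     0     1     0     2     1     3     1     4     2     6     3     8     4    10     6    13     8

13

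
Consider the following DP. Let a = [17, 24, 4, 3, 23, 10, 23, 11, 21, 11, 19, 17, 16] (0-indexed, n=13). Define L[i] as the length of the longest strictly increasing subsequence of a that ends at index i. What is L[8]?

4

   i    0    1    2    3    4    5    6    7    8    9   10   11   12
a[i]   17   24    4    3   23   10   23   11   21   11   19   17   16
L[i]    1    2    1    1    2    2    3    3    4    3    4    4    4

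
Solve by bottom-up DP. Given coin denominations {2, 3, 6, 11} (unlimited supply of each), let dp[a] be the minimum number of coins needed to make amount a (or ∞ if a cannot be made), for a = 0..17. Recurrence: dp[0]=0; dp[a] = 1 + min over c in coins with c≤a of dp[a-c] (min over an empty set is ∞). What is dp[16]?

 a  0  1  2  3  4  5  6  7  8  9 10 11 12 13 14 15 16 17
dp  0  -  1  1  2  2  1  3  2  2  3  1  2  2  2  3  3  2
(- denotes ∞ / unreachable)

3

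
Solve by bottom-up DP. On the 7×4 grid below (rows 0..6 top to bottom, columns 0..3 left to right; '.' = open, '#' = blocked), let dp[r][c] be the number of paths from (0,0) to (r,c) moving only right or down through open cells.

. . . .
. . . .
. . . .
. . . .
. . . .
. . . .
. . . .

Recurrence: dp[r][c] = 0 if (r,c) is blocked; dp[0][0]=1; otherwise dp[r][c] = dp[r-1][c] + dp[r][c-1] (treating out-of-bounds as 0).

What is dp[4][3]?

r\c   0   1   2   3
  0   1   1   1   1
  1   1   2   3   4
  2   1   3   6  10
  3   1   4  10  20
  4   1   5  15  35
  5   1   6  21  56
  6   1   7  28  84

35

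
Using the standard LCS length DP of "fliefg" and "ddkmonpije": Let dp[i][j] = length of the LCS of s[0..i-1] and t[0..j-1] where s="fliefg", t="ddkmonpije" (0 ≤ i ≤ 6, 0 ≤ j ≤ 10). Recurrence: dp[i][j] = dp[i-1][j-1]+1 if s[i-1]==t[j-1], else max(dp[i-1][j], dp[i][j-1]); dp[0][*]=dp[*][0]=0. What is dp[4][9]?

   ''  d  d  k  m  o  n  p  i  j  e
''  0  0  0  0  0  0  0  0  0  0  0
 f  0  0  0  0  0  0  0  0  0  0  0
 l  0  0  0  0  0  0  0  0  0  0  0
 i  0  0  0  0  0  0  0  0  1  1  1
 e  0  0  0  0  0  0  0  0  1  1  2
 f  0  0  0  0  0  0  0  0  1  1  2
 g  0  0  0  0  0  0  0  0  1  1  2

1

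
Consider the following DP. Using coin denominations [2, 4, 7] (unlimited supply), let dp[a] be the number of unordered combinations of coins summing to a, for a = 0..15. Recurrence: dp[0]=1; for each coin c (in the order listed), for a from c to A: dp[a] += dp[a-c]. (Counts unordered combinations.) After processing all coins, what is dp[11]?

after  coin     0     1     2     3     4     5     6     7     8     9    10    11    12    13    14    15
          2     1     0     1     0     1     0     1     0     1     0     1     0     1     0     1     0
          4     1     0     1     0     2     0     2     0     3     0     3     0     4     0     4     0
          7     1     0     1     0     2     0     2     1     3     1     3     2     4     2     5     3

2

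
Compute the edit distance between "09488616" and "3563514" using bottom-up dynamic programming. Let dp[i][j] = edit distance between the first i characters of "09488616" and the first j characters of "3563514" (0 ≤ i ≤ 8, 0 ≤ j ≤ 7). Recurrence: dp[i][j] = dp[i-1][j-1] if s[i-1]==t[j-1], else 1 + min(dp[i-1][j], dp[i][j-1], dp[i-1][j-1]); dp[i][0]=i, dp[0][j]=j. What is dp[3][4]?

4

   ''  3  5  6  3  5  1  4
''  0  1  2  3  4  5  6  7
 0  1  1  2  3  4  5  6  7
 9  2  2  2  3  4  5  6  7
 4  3  3  3  3  4  5  6  6
 8  4  4  4  4  4  5  6  7
 8  5  5  5  5  5  5  6  7
 6  6  6  6  5  6  6  6  7
 1  7  7  7  6  6  7  6  7
 6  8  8  8  7  7  7  7  7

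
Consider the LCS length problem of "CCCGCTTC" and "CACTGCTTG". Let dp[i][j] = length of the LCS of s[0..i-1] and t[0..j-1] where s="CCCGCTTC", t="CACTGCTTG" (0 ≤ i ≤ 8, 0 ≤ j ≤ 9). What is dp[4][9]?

   ''  C  A  C  T  G  C  T  T  G
''  0  0  0  0  0  0  0  0  0  0
 C  0  1  1  1  1  1  1  1  1  1
 C  0  1  1  2  2  2  2  2  2  2
 C  0  1  1  2  2  2  3  3  3  3
 G  0  1  1  2  2  3  3  3  3  4
 C  0  1  1  2  2  3  4  4  4  4
 T  0  1  1  2  3  3  4  5  5  5
 T  0  1  1  2  3  3  4  5  6  6
 C  0  1  1  2  3  3  4  5  6  6

4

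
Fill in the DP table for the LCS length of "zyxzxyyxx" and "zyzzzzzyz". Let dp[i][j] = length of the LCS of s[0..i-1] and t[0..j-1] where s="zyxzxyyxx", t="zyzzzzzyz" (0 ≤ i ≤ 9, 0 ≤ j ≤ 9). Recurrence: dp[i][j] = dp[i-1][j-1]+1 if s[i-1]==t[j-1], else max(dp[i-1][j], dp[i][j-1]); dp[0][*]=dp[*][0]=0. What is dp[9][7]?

   ''  z  y  z  z  z  z  z  y  z
''  0  0  0  0  0  0  0  0  0  0
 z  0  1  1  1  1  1  1  1  1  1
 y  0  1  2  2  2  2  2  2  2  2
 x  0  1  2  2  2  2  2  2  2  2
 z  0  1  2  3  3  3  3  3  3  3
 x  0  1  2  3  3  3  3  3  3  3
 y  0  1  2  3  3  3  3  3  4  4
 y  0  1  2  3  3  3  3  3  4  4
 x  0  1  2  3  3  3  3  3  4  4
 x  0  1  2  3  3  3  3  3  4  4

3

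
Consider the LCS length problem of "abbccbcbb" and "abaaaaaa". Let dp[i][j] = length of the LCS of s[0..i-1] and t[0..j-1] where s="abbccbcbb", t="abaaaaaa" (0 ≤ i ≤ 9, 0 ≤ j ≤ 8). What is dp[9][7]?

2

   ''  a  b  a  a  a  a  a  a
''  0  0  0  0  0  0  0  0  0
 a  0  1  1  1  1  1  1  1  1
 b  0  1  2  2  2  2  2  2  2
 b  0  1  2  2  2  2  2  2  2
 c  0  1  2  2  2  2  2  2  2
 c  0  1  2  2  2  2  2  2  2
 b  0  1  2  2  2  2  2  2  2
 c  0  1  2  2  2  2  2  2  2
 b  0  1  2  2  2  2  2  2  2
 b  0  1  2  2  2  2  2  2  2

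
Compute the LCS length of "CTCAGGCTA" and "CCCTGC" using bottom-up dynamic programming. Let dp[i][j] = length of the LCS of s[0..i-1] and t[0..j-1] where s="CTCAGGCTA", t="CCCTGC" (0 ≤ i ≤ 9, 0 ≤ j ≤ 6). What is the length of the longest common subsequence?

   ''  C  C  C  T  G  C
''  0  0  0  0  0  0  0
 C  0  1  1  1  1  1  1
 T  0  1  1  1  2  2  2
 C  0  1  2  2  2  2  3
 A  0  1  2  2  2  2  3
 G  0  1  2  2  2  3  3
 G  0  1  2  2  2  3  3
 C  0  1  2  3  3  3  4
 T  0  1  2  3  4  4  4
 A  0  1  2  3  4  4  4

4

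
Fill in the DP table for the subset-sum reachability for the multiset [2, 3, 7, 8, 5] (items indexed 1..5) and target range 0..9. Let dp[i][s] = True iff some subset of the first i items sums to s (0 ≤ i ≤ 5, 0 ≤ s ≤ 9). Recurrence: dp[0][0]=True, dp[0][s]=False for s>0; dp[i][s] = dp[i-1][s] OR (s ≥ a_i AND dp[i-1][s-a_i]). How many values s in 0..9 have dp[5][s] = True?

i\s   0   1   2   3   4   5   6   7   8   9
  0   T   F   F   F   F   F   F   F   F   F
  1   T   F   T   F   F   F   F   F   F   F
  2   T   F   T   T   F   T   F   F   F   F
  3   T   F   T   T   F   T   F   T   F   T
  4   T   F   T   T   F   T   F   T   T   T
  5   T   F   T   T   F   T   F   T   T   T

7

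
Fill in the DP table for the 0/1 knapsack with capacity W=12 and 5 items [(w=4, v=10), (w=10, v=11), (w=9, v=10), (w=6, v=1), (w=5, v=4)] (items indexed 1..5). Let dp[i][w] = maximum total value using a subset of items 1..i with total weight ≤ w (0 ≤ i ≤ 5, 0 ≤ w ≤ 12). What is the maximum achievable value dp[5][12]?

14

i\w   0   1   2   3   4   5   6   7   8   9  10  11  12
  0   0   0   0   0   0   0   0   0   0   0   0   0   0
  1   0   0   0   0  10  10  10  10  10  10  10  10  10
  2   0   0   0   0  10  10  10  10  10  10  11  11  11
  3   0   0   0   0  10  10  10  10  10  10  11  11  11
  4   0   0   0   0  10  10  10  10  10  10  11  11  11
  5   0   0   0   0  10  10  10  10  10  14  14  14  14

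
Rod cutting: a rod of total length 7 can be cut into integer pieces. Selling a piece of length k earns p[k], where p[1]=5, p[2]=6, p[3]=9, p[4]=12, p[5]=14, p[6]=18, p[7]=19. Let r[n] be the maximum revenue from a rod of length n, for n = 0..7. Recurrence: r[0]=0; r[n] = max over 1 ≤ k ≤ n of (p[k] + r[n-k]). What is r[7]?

   n    0    1    2    3    4    5    6    7
r[n]    0    5   10   15   20   25   30   35

35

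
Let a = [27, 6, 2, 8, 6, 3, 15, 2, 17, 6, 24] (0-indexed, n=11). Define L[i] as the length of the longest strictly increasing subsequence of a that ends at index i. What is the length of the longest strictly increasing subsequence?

   i    0    1    2    3    4    5    6    7    8    9   10
a[i]   27    6    2    8    6    3   15    2   17    6   24
L[i]    1    1    1    2    2    2    3    1    4    3    5

5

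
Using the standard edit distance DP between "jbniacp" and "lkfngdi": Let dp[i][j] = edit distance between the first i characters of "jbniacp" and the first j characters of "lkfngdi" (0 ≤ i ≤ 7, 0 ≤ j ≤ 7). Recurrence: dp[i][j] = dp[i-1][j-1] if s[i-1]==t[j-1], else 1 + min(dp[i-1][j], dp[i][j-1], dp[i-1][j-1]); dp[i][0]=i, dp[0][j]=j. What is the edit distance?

   ''  l  k  f  n  g  d  i
''  0  1  2  3  4  5  6  7
 j  1  1  2  3  4  5  6  7
 b  2  2  2  3  4  5  6  7
 n  3  3  3  3  3  4  5  6
 i  4  4  4  4  4  4  5  5
 a  5  5  5  5  5  5  5  6
 c  6  6  6  6  6  6  6  6
 p  7  7  7  7  7  7  7  7

7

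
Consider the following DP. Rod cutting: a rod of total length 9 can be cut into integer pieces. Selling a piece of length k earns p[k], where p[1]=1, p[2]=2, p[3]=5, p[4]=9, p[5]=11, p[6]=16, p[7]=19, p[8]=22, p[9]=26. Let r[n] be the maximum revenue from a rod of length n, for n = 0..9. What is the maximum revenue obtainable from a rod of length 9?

   n    0    1    2    3    4    5    6    7    8    9
r[n]    0    1    2    5    9   11   16   19   22   26

26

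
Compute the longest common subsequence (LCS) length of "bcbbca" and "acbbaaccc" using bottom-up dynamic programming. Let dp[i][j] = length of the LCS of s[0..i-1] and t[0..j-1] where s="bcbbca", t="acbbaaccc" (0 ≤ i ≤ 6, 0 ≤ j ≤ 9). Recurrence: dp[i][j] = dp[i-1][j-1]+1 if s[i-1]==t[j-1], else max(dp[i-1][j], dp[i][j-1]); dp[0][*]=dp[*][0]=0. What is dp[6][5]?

   ''  a  c  b  b  a  a  c  c  c
''  0  0  0  0  0  0  0  0  0  0
 b  0  0  0  1  1  1  1  1  1  1
 c  0  0  1  1  1  1  1  2  2  2
 b  0  0  1  2  2  2  2  2  2  2
 b  0  0  1  2  3  3  3  3  3  3
 c  0  0  1  2  3  3  3  4  4  4
 a  0  1  1  2  3  4  4  4  4  4

4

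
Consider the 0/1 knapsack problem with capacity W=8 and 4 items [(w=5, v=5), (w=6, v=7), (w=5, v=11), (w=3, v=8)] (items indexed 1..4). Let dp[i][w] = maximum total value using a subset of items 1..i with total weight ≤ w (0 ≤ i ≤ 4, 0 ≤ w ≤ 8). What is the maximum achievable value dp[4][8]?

19

i\w   0   1   2   3   4   5   6   7   8
  0   0   0   0   0   0   0   0   0   0
  1   0   0   0   0   0   5   5   5   5
  2   0   0   0   0   0   5   7   7   7
  3   0   0   0   0   0  11  11  11  11
  4   0   0   0   8   8  11  11  11  19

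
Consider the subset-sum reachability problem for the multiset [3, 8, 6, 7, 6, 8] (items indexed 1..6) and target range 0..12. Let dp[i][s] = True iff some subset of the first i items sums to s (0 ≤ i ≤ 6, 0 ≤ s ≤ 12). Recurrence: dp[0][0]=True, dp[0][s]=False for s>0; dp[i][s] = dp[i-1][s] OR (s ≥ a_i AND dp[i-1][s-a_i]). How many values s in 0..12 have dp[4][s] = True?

i\s   0   1   2   3   4   5   6   7   8   9  10  11  12
  0   T   F   F   F   F   F   F   F   F   F   F   F   F
  1   T   F   F   T   F   F   F   F   F   F   F   F   F
  2   T   F   F   T   F   F   F   F   T   F   F   T   F
  3   T   F   F   T   F   F   T   F   T   T   F   T   F
  4   T   F   F   T   F   F   T   T   T   T   T   T   F
  5   T   F   F   T   F   F   T   T   T   T   T   T   T
  6   T   F   F   T   F   F   T   T   T   T   T   T   T

8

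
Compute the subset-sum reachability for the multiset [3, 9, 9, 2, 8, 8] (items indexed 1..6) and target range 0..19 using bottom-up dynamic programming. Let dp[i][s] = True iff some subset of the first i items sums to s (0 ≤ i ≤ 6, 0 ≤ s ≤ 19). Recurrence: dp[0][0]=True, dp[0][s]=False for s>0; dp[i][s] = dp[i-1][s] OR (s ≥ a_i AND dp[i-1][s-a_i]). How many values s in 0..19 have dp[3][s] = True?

5

i\s   0   1   2   3   4   5   6   7   8   9  10  11  12  13  14  15  16  17  18  19
  0   T   F   F   F   F   F   F   F   F   F   F   F   F   F   F   F   F   F   F   F
  1   T   F   F   T   F   F   F   F   F   F   F   F   F   F   F   F   F   F   F   F
  2   T   F   F   T   F   F   F   F   F   T   F   F   T   F   F   F   F   F   F   F
  3   T   F   F   T   F   F   F   F   F   T   F   F   T   F   F   F   F   F   T   F
  4   T   F   T   T   F   T   F   F   F   T   F   T   T   F   T   F   F   F   T   F
  5   T   F   T   T   F   T   F   F   T   T   T   T   T   T   T   F   F   T   T   T
  6   T   F   T   T   F   T   F   F   T   T   T   T   T   T   T   F   T   T   T   T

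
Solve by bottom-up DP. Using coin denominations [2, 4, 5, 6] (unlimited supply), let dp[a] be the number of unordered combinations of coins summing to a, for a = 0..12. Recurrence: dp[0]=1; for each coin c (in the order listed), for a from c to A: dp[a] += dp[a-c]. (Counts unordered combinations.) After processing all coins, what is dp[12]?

after  coin     0     1     2     3     4     5     6     7     8     9    10    11    12
          2     1     0     1     0     1     0     1     0     1     0     1     0     1
          4     1     0     1     0     2     0     2     0     3     0     3     0     4
          5     1     0     1     0     2     1     2     1     3     2     4     2     5
          6     1     0     1     0     2     1     3     1     4     2     6     3     8

8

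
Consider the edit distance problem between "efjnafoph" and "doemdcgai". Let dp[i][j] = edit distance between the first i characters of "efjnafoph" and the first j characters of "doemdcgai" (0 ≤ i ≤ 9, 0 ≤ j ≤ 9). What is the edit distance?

9

   ''  d  o  e  m  d  c  g  a  i
''  0  1  2  3  4  5  6  7  8  9
 e  1  1  2  2  3  4  5  6  7  8
 f  2  2  2  3  3  4  5  6  7  8
 j  3  3  3  3  4  4  5  6  7  8
 n  4  4  4  4  4  5  5  6  7  8
 a  5  5  5  5  5  5  6  6  6  7
 f  6  6  6  6  6  6  6  7  7  7
 o  7  7  6  7  7  7  7  7  8  8
 p  8  8  7  7  8  8  8  8  8  9
 h  9  9  8  8  8  9  9  9  9  9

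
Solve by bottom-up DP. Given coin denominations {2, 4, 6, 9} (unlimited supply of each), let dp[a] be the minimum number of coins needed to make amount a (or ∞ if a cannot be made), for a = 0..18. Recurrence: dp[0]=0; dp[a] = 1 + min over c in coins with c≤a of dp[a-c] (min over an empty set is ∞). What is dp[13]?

 a  0  1  2  3  4  5  6  7  8  9 10 11 12 13 14 15 16 17 18
dp  0  -  1  -  1  -  1  -  2  1  2  2  2  2  3  2  3  3  2
(- denotes ∞ / unreachable)

2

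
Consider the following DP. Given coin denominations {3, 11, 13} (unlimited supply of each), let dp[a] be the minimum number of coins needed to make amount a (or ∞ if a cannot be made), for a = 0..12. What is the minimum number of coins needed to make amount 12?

 a  0  1  2  3  4  5  6  7  8  9 10 11 12
dp  0  -  -  1  -  -  2  -  -  3  -  1  4
(- denotes ∞ / unreachable)

4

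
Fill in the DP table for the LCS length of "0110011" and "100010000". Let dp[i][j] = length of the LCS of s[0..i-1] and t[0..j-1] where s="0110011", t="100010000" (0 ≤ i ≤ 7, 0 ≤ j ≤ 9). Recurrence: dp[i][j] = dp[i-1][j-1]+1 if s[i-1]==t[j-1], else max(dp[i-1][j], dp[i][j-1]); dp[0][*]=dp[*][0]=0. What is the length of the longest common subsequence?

   ''  1  0  0  0  1  0  0  0  0
''  0  0  0  0  0  0  0  0  0  0
 0  0  0  1  1  1  1  1  1  1  1
 1  0  1  1  1  1  2  2  2  2  2
 1  0  1  1  1  1  2  2  2  2  2
 0  0  1  2  2  2  2  3  3  3  3
 0  0  1  2  3  3  3  3  4  4  4
 1  0  1  2  3  3  4  4  4  4  4
 1  0  1  2  3  3  4  4  4  4  4

4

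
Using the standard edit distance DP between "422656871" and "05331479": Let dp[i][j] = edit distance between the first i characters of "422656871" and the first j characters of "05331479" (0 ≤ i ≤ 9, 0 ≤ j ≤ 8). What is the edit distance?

8

   ''  0  5  3  3  1  4  7  9
''  0  1  2  3  4  5  6  7  8
 4  1  1  2  3  4  5  5  6  7
 2  2  2  2  3  4  5  6  6  7
 2  3  3  3  3  4  5  6  7  7
 6  4  4  4  4  4  5  6  7  8
 5  5  5  4  5  5  5  6  7  8
 6  6  6  5  5  6  6  6  7  8
 8  7  7  6  6  6  7  7  7  8
 7  8  8  7  7  7  7  8  7  8
 1  9  9  8  8  8  7  8  8  8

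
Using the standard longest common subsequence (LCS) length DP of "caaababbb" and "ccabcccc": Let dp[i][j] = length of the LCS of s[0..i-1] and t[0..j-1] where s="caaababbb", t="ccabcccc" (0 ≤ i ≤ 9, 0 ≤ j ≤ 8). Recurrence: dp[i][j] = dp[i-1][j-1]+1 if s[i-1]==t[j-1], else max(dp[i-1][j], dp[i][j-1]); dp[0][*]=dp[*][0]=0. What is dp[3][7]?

   ''  c  c  a  b  c  c  c  c
''  0  0  0  0  0  0  0  0  0
 c  0  1  1  1  1  1  1  1  1
 a  0  1  1  2  2  2  2  2  2
 a  0  1  1  2  2  2  2  2  2
 a  0  1  1  2  2  2  2  2  2
 b  0  1  1  2  3  3  3  3  3
 a  0  1  1  2  3  3  3  3  3
 b  0  1  1  2  3  3  3  3  3
 b  0  1  1  2  3  3  3  3  3
 b  0  1  1  2  3  3  3  3  3

2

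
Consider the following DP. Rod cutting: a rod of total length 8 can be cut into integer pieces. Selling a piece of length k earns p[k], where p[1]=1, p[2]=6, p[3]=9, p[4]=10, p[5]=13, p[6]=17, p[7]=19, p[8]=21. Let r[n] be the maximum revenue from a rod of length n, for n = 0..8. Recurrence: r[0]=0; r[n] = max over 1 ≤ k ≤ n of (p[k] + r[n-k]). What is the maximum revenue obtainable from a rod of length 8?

24

   n    0    1    2    3    4    5    6    7    8
r[n]    0    1    6    9   12   15   18   21   24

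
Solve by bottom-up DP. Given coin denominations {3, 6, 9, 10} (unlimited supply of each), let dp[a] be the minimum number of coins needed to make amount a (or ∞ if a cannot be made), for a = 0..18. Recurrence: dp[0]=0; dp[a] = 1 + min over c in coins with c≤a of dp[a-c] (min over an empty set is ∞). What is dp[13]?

 a  0  1  2  3  4  5  6  7  8  9 10 11 12 13 14 15 16 17 18
dp  0  -  -  1  -  -  1  -  -  1  1  -  2  2  -  2  2  -  2
(- denotes ∞ / unreachable)

2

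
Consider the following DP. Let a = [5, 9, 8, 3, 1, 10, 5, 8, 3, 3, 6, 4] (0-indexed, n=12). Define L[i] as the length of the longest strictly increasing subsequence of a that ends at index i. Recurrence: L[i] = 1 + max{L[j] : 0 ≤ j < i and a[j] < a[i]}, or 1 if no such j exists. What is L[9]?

   i    0    1    2    3    4    5    6    7    8    9   10   11
a[i]    5    9    8    3    1   10    5    8    3    3    6    4
L[i]    1    2    2    1    1    3    2    3    2    2    3    3

2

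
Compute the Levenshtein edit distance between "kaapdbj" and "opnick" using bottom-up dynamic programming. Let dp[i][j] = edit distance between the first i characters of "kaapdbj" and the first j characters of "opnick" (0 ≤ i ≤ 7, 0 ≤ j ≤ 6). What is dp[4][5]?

5

   ''  o  p  n  i  c  k
''  0  1  2  3  4  5  6
 k  1  1  2  3  4  5  5
 a  2  2  2  3  4  5  6
 a  3  3  3  3  4  5  6
 p  4  4  3  4  4  5  6
 d  5  5  4  4  5  5  6
 b  6  6  5  5  5  6  6
 j  7  7  6  6  6  6  7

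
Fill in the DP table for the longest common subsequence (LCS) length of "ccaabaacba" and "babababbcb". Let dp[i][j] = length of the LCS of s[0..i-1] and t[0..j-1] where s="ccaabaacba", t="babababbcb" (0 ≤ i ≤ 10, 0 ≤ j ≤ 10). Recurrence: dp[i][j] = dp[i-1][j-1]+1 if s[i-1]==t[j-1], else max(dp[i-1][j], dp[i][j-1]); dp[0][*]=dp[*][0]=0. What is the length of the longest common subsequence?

6

   ''  b  a  b  a  b  a  b  b  c  b
''  0  0  0  0  0  0  0  0  0  0  0
 c  0  0  0  0  0  0  0  0  0  1  1
 c  0  0  0  0  0  0  0  0  0  1  1
 a  0  0  1  1  1  1  1  1  1  1  1
 a  0  0  1  1  2  2  2  2  2  2  2
 b  0  1  1  2  2  3  3  3  3  3  3
 a  0  1  2  2  3  3  4  4  4  4  4
 a  0  1  2  2  3  3  4  4  4  4  4
 c  0  1  2  2  3  3  4  4  4  5  5
 b  0  1  2  3  3  4  4  5  5  5  6
 a  0  1  2  3  4  4  5  5  5  5  6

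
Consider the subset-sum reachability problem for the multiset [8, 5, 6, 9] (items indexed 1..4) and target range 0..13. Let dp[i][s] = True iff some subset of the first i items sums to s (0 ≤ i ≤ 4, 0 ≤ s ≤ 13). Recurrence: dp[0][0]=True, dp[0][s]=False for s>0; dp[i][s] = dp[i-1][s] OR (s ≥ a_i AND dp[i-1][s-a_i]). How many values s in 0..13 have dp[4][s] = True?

i\s   0   1   2   3   4   5   6   7   8   9  10  11  12  13
  0   T   F   F   F   F   F   F   F   F   F   F   F   F   F
  1   T   F   F   F   F   F   F   F   T   F   F   F   F   F
  2   T   F   F   F   F   T   F   F   T   F   F   F   F   T
  3   T   F   F   F   F   T   T   F   T   F   F   T   F   T
  4   T   F   F   F   F   T   T   F   T   T   F   T   F   T

7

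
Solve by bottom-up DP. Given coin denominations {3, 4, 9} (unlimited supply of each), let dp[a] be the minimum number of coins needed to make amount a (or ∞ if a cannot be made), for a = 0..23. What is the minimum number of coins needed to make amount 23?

5

 a  0  1  2  3  4  5  6  7  8  9 10 11 12 13 14 15 16 17 18 19 20 21 22 23
dp  0  -  -  1  1  -  2  2  2  1  3  3  2  2  4  3  3  3  2  4  4  3  3  5
(- denotes ∞ / unreachable)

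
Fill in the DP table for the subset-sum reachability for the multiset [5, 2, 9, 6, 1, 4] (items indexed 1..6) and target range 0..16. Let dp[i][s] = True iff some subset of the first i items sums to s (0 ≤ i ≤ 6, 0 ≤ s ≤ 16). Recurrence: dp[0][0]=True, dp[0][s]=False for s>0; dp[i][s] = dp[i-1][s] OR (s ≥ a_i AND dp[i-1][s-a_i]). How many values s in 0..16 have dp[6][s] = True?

17

i\s   0   1   2   3   4   5   6   7   8   9  10  11  12  13  14  15  16
  0   T   F   F   F   F   F   F   F   F   F   F   F   F   F   F   F   F
  1   T   F   F   F   F   T   F   F   F   F   F   F   F   F   F   F   F
  2   T   F   T   F   F   T   F   T   F   F   F   F   F   F   F   F   F
  3   T   F   T   F   F   T   F   T   F   T   F   T   F   F   T   F   T
  4   T   F   T   F   F   T   T   T   T   T   F   T   F   T   T   T   T
  5   T   T   T   T   F   T   T   T   T   T   T   T   T   T   T   T   T
  6   T   T   T   T   T   T   T   T   T   T   T   T   T   T   T   T   T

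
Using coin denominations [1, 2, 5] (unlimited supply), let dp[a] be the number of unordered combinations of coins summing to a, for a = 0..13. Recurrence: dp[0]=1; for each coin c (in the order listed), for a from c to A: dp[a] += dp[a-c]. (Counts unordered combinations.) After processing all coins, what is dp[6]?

after  coin     0     1     2     3     4     5     6     7     8     9    10    11    12    13
          1     1     1     1     1     1     1     1     1     1     1     1     1     1     1
          2     1     1     2     2     3     3     4     4     5     5     6     6     7     7
          5     1     1     2     2     3     4     5     6     7     8    10    11    13    14

5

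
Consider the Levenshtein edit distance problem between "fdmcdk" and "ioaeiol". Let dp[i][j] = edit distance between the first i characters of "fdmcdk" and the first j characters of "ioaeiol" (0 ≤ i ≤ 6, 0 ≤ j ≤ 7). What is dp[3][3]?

   ''  i  o  a  e  i  o  l
''  0  1  2  3  4  5  6  7
 f  1  1  2  3  4  5  6  7
 d  2  2  2  3  4  5  6  7
 m  3  3  3  3  4  5  6  7
 c  4  4  4  4  4  5  6  7
 d  5  5  5  5  5  5  6  7
 k  6  6  6  6  6  6  6  7

3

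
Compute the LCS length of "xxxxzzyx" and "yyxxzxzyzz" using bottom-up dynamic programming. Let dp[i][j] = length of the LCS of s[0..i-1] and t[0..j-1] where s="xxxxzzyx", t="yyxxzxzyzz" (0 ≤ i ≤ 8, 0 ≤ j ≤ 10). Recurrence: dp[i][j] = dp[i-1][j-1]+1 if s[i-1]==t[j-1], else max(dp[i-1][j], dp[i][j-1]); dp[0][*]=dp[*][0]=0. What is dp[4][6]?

3

   ''  y  y  x  x  z  x  z  y  z  z
''  0  0  0  0  0  0  0  0  0  0  0
 x  0  0  0  1  1  1  1  1  1  1  1
 x  0  0  0  1  2  2  2  2  2  2  2
 x  0  0  0  1  2  2  3  3  3  3  3
 x  0  0  0  1  2  2  3  3  3  3  3
 z  0  0  0  1  2  3  3  4  4  4  4
 z  0  0  0  1  2  3  3  4  4  5  5
 y  0  1  1  1  2  3  3  4  5  5  5
 x  0  1  1  2  2  3  4  4  5  5  5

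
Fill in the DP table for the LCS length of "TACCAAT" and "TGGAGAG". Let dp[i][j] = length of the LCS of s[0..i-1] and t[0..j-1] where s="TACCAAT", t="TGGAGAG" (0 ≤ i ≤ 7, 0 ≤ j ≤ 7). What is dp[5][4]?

   ''  T  G  G  A  G  A  G
''  0  0  0  0  0  0  0  0
 T  0  1  1  1  1  1  1  1
 A  0  1  1  1  2  2  2  2
 C  0  1  1  1  2  2  2  2
 C  0  1  1  1  2  2  2  2
 A  0  1  1  1  2  2  3  3
 A  0  1  1  1  2  2  3  3
 T  0  1  1  1  2  2  3  3

2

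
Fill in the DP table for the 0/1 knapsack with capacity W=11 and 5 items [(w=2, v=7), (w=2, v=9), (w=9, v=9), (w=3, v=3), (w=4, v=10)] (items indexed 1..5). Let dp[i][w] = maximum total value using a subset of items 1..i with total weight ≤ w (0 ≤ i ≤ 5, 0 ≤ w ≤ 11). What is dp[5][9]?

26

i\w   0   1   2   3   4   5   6   7   8   9  10  11
  0   0   0   0   0   0   0   0   0   0   0   0   0
  1   0   0   7   7   7   7   7   7   7   7   7   7
  2   0   0   9   9  16  16  16  16  16  16  16  16
  3   0   0   9   9  16  16  16  16  16  16  16  18
  4   0   0   9   9  16  16  16  19  19  19  19  19
  5   0   0   9   9  16  16  19  19  26  26  26  29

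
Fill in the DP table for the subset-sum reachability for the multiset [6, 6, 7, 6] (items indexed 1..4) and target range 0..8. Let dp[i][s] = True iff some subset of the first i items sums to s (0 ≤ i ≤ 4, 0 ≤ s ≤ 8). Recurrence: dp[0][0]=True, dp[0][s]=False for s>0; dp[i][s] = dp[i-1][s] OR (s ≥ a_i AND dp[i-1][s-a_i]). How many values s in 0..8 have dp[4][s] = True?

i\s   0   1   2   3   4   5   6   7   8
  0   T   F   F   F   F   F   F   F   F
  1   T   F   F   F   F   F   T   F   F
  2   T   F   F   F   F   F   T   F   F
  3   T   F   F   F   F   F   T   T   F
  4   T   F   F   F   F   F   T   T   F

3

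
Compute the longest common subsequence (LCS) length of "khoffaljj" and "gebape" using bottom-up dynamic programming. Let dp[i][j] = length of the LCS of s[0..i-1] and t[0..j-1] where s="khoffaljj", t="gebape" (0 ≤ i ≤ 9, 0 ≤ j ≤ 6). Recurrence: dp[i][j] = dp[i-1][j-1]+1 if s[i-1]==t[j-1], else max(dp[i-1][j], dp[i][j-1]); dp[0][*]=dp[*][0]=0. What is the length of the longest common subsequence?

   ''  g  e  b  a  p  e
''  0  0  0  0  0  0  0
 k  0  0  0  0  0  0  0
 h  0  0  0  0  0  0  0
 o  0  0  0  0  0  0  0
 f  0  0  0  0  0  0  0
 f  0  0  0  0  0  0  0
 a  0  0  0  0  1  1  1
 l  0  0  0  0  1  1  1
 j  0  0  0  0  1  1  1
 j  0  0  0  0  1  1  1

1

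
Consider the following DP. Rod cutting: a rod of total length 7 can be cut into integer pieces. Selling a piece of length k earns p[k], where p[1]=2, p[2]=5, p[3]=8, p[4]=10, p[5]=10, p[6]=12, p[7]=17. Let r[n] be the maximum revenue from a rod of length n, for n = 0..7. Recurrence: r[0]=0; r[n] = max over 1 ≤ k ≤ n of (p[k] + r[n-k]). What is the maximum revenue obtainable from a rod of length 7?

18

   n    0    1    2    3    4    5    6    7
r[n]    0    2    5    8   10   13   16   18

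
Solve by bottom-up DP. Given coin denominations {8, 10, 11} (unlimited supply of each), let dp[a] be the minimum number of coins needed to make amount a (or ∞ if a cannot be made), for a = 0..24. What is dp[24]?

 a  0  1  2  3  4  5  6  7  8  9 10 11 12 13 14 15 16 17 18 19 20 21 22 23 24
dp  0  -  -  -  -  -  -  -  1  -  1  1  -  -  -  -  2  -  2  2  2  2  2  -  3
(- denotes ∞ / unreachable)

3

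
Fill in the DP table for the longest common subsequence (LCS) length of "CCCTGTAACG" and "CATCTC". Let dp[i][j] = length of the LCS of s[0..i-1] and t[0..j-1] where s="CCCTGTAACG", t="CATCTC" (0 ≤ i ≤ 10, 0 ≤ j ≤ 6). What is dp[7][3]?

2

   ''  C  A  T  C  T  C
''  0  0  0  0  0  0  0
 C  0  1  1  1  1  1  1
 C  0  1  1  1  2  2  2
 C  0  1  1  1  2  2  3
 T  0  1  1  2  2  3  3
 G  0  1  1  2  2  3  3
 T  0  1  1  2  2  3  3
 A  0  1  2  2  2  3  3
 A  0  1  2  2  2  3  3
 C  0  1  2  2  3  3  4
 G  0  1  2  2  3  3  4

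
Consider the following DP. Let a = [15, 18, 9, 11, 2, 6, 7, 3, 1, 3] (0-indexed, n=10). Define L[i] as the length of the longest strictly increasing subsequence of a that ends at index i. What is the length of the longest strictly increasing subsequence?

   i    0    1    2    3    4    5    6    7    8    9
a[i]   15   18    9   11    2    6    7    3    1    3
L[i]    1    2    1    2    1    2    3    2    1    2

3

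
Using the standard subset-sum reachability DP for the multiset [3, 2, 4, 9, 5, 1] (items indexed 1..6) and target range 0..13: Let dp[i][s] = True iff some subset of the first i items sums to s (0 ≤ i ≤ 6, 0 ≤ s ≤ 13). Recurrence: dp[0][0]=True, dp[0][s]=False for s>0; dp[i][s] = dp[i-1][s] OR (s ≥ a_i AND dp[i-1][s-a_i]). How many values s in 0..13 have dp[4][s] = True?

i\s   0   1   2   3   4   5   6   7   8   9  10  11  12  13
  0   T   F   F   F   F   F   F   F   F   F   F   F   F   F
  1   T   F   F   T   F   F   F   F   F   F   F   F   F   F
  2   T   F   T   T   F   T   F   F   F   F   F   F   F   F
  3   T   F   T   T   T   T   T   T   F   T   F   F   F   F
  4   T   F   T   T   T   T   T   T   F   T   F   T   T   T
  5   T   F   T   T   T   T   T   T   T   T   T   T   T   T
  6   T   T   T   T   T   T   T   T   T   T   T   T   T   T

11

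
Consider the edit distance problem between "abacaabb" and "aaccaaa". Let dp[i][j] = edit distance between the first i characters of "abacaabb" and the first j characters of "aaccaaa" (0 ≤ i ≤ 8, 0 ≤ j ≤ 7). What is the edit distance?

4

   ''  a  a  c  c  a  a  a
''  0  1  2  3  4  5  6  7
 a  1  0  1  2  3  4  5  6
 b  2  1  1  2  3  4  5  6
 a  3  2  1  2  3  3  4  5
 c  4  3  2  1  2  3  4  5
 a  5  4  3  2  2  2  3  4
 a  6  5  4  3  3  2  2  3
 b  7  6  5  4  4  3  3  3
 b  8  7  6  5  5  4  4  4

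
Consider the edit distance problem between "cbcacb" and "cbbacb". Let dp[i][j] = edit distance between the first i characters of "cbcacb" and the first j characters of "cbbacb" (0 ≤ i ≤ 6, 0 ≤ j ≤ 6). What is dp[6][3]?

   ''  c  b  b  a  c  b
''  0  1  2  3  4  5  6
 c  1  0  1  2  3  4  5
 b  2  1  0  1  2  3  4
 c  3  2  1  1  2  2  3
 a  4  3  2  2  1  2  3
 c  5  4  3  3  2  1  2
 b  6  5  4  3  3  2  1

3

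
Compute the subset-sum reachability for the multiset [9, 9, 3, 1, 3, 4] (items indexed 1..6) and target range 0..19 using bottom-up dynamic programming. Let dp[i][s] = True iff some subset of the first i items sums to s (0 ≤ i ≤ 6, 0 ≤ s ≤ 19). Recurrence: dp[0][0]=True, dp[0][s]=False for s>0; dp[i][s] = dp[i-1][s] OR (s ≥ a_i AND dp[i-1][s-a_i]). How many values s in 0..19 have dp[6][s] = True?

i\s   0   1   2   3   4   5   6   7   8   9  10  11  12  13  14  15  16  17  18  19
  0   T   F   F   F   F   F   F   F   F   F   F   F   F   F   F   F   F   F   F   F
  1   T   F   F   F   F   F   F   F   F   T   F   F   F   F   F   F   F   F   F   F
  2   T   F   F   F   F   F   F   F   F   T   F   F   F   F   F   F   F   F   T   F
  3   T   F   F   T   F   F   F   F   F   T   F   F   T   F   F   F   F   F   T   F
  4   T   T   F   T   T   F   F   F   F   T   T   F   T   T   F   F   F   F   T   T
  5   T   T   F   T   T   F   T   T   F   T   T   F   T   T   F   T   T   F   T   T
  6   T   T   F   T   T   T   T   T   T   T   T   T   T   T   T   T   T   T   T   T

19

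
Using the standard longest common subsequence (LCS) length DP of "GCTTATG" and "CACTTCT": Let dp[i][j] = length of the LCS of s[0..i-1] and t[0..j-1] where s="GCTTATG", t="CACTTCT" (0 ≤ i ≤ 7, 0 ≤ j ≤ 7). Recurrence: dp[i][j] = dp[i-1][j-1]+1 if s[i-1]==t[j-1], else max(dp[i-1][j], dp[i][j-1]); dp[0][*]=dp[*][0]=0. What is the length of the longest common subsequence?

   ''  C  A  C  T  T  C  T
''  0  0  0  0  0  0  0  0
 G  0  0  0  0  0  0  0  0
 C  0  1  1  1  1  1  1  1
 T  0  1  1  1  2  2  2  2
 T  0  1  1  1  2  3  3  3
 A  0  1  2  2  2  3  3  3
 T  0  1  2  2  3  3  3  4
 G  0  1  2  2  3  3  3  4

4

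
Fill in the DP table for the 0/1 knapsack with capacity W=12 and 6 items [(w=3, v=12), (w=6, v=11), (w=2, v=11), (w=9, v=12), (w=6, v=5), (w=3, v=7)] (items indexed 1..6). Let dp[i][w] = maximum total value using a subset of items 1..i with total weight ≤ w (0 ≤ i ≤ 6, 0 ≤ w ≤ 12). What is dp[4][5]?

i\w   0   1   2   3   4   5   6   7   8   9  10  11  12
  0   0   0   0   0   0   0   0   0   0   0   0   0   0
  1   0   0   0  12  12  12  12  12  12  12  12  12  12
  2   0   0   0  12  12  12  12  12  12  23  23  23  23
  3   0   0  11  12  12  23  23  23  23  23  23  34  34
  4   0   0  11  12  12  23  23  23  23  23  23  34  34
  5   0   0  11  12  12  23  23  23  23  23  23  34  34
  6   0   0  11  12  12  23  23  23  30  30  30  34  34

23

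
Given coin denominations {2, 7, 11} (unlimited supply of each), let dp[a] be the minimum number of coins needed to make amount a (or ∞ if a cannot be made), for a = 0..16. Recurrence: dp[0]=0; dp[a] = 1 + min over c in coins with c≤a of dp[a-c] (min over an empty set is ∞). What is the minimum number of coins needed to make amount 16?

3

 a  0  1  2  3  4  5  6  7  8  9 10 11 12 13 14 15 16
dp  0  -  1  -  2  -  3  1  4  2  5  1  6  2  2  3  3
(- denotes ∞ / unreachable)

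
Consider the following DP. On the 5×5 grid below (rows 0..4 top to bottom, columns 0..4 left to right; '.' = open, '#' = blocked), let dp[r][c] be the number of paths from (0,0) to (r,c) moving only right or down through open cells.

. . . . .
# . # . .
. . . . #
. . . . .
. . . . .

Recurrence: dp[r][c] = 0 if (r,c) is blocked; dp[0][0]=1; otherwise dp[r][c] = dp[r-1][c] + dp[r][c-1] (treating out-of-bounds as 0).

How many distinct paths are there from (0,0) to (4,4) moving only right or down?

11

r\c   0   1   2   3   4
  0   1   1   1   1   1
  1   0   1   0   1   2
  2   0   1   1   2   0
  3   0   1   2   4   4
  4   0   1   3   7  11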